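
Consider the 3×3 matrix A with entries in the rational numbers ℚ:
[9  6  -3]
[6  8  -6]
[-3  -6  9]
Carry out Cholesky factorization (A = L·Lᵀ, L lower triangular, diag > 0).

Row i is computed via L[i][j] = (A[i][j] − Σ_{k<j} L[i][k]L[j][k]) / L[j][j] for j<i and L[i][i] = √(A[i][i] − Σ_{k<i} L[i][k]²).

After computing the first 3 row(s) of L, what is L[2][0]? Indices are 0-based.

L[2][0] = -1

Step 1: L[0][0] = √(9) = 3.
  L[1][0] = (6) / L[0][0] = 2.
Step 2: L[1][1] = √(4) = 2.
  L[2][0] = (-3) / L[0][0] = -1.
  L[2][1] = (-4) / L[1][1] = -2.
Step 3: L[2][2] = √(4) = 2.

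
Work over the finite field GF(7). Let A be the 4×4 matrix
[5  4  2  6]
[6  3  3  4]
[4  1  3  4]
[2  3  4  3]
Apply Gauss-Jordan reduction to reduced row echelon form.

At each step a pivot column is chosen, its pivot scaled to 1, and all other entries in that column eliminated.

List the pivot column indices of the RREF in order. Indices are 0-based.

[1] R0 /= 5  ⇒  (1, 5, 6, 4)
     R1 -= 6·R0  ⇒  (0, 1, 2, 1)
     R2 -= 4·R0  ⇒  (0, 2, 0, 2)
     R3 -= 2·R0  ⇒  (0, 0, 6, 2)
[2] R1 /= 1  ⇒  (0, 1, 2, 1)
     R0 -= 5·R1  ⇒  (1, 0, 3, 6)
     R2 -= 2·R1  ⇒  (0, 0, 3, 0)
[3] R2 /= 3  ⇒  (0, 0, 1, 0)
     R0 -= 3·R2  ⇒  (1, 0, 0, 6)
     R1 -= 2·R2  ⇒  (0, 1, 0, 1)
     R3 -= 6·R2  ⇒  (0, 0, 0, 2)
[4] R3 /= 2  ⇒  (0, 0, 0, 1)
     R0 -= 6·R3  ⇒  (1, 0, 0, 0)
     R1 -= 1·R3  ⇒  (0, 1, 0, 0)

pivot columns: 0, 1, 2, 3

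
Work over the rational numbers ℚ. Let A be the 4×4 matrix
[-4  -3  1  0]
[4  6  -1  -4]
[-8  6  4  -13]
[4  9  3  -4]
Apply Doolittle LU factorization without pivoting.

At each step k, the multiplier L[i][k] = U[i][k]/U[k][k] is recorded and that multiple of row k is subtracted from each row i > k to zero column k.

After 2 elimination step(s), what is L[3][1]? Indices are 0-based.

L[3][1] = 2

[col 0] pivot -4
  R1 -= -1*R0 → (0, 3, 0, -4)  (L[1][0] := -1)
  R2 -= 2*R0 → (0, 12, 2, -13)  (L[2][0] := 2)
  R3 -= -1*R0 → (0, 6, 4, -4)  (L[3][0] := -1)
[col 1] pivot 3
  R2 -= 4*R1 → (0, 0, 2, 3)  (L[2][1] := 4)
  R3 -= 2*R1 → (0, 0, 4, 4)  (L[3][1] := 2)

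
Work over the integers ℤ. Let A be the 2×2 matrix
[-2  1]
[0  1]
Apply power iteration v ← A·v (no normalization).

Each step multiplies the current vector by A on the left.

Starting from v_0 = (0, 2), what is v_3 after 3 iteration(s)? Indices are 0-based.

v_3 = (6, 2)

v_0 = (0, 2).
v_1 = A·v_0 = (2, 2).
v_2 = A·v_1 = (-2, 2).
v_3 = A·v_2 = (6, 2).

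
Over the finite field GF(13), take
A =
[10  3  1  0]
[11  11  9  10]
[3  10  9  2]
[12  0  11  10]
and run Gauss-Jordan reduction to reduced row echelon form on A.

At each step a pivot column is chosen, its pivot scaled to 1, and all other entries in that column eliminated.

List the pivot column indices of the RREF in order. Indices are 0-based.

pivot(0,0)=10: scale R0 → (1, 12, 4, 0)
  clear (1,0): R1 −= (11)R0 → (0, 9, 4, 10)
  clear (2,0): R2 −= (3)R0 → (0, 0, 10, 2)
  clear (3,0): R3 −= (12)R0 → (0, 12, 2, 10)
pivot(1,1)=9: scale R1 → (0, 1, 12, 4)
  clear (0,1): R0 −= (12)R1 → (1, 0, 3, 4)
  clear (3,1): R3 −= (12)R1 → (0, 0, 1, 1)
pivot(2,2)=10: scale R2 → (0, 0, 1, 8)
  clear (0,2): R0 −= (3)R2 → (1, 0, 0, 6)
  clear (1,2): R1 −= (12)R2 → (0, 1, 0, 12)
  clear (3,2): R3 −= (1)R2 → (0, 0, 0, 6)
pivot(3,3)=6: scale R3 → (0, 0, 0, 1)
  clear (0,3): R0 −= (6)R3 → (1, 0, 0, 0)
  clear (1,3): R1 −= (12)R3 → (0, 1, 0, 0)
  clear (2,3): R2 −= (8)R3 → (0, 0, 1, 0)

pivot columns: 0, 1, 2, 3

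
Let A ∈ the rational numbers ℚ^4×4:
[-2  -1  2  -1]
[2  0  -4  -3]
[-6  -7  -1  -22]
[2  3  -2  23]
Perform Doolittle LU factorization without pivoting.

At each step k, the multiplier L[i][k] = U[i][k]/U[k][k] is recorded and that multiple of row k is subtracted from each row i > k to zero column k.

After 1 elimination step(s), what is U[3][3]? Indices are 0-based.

U[3][3] = 22

Step 1: pivot at (0,0) is -2.
  row1 ← row1 − (-1)·row0  ⇒  L[1][0]=-1, U row1=(0, -1, -2, -4)
  row2 ← row2 − (3)·row0  ⇒  L[2][0]=3, U row2=(0, -4, -7, -19)
  row3 ← row3 − (-1)·row0  ⇒  L[3][0]=-1, U row3=(0, 2, 0, 22)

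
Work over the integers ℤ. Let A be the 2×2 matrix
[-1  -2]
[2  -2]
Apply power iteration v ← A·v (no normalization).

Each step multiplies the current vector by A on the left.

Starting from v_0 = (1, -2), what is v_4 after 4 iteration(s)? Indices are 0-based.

v_0 = (1, -2).
v_1 = A·v_0 = (3, 6).
v_2 = A·v_1 = (-15, -6).
v_3 = A·v_2 = (27, -18).
v_4 = A·v_3 = (9, 90).

v_4 = (9, 90)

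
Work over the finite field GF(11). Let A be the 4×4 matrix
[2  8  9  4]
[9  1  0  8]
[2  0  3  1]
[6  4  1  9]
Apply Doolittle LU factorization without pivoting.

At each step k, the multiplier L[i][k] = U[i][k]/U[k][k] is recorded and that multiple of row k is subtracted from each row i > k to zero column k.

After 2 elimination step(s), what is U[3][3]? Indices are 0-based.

[col 0] pivot 2
  R1 -= 10*R0 → (0, 9, 9, 1)  (L[1][0] := 10)
  R2 -= 1*R0 → (0, 3, 5, 8)  (L[2][0] := 1)
  R3 -= 3*R0 → (0, 2, 7, 8)  (L[3][0] := 3)
[col 1] pivot 9
  R2 -= 4*R1 → (0, 0, 2, 4)  (L[2][1] := 4)
  R3 -= 10*R1 → (0, 0, 5, 9)  (L[3][1] := 10)

U[3][3] = 9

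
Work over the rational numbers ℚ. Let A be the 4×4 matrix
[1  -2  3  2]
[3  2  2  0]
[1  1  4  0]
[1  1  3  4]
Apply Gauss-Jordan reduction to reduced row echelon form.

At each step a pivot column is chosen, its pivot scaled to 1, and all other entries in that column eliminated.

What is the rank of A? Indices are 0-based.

rank = 4

[1] R0 /= 1  ⇒  (1, -2, 3, 2)
     R1 -= 3·R0  ⇒  (0, 8, -7, -6)
     R2 -= 1·R0  ⇒  (0, 3, 1, -2)
     R3 -= 1·R0  ⇒  (0, 3, 0, 2)
[2] R1 /= 8  ⇒  (0, 1, -7/8, -3/4)
     R0 -= -2·R1  ⇒  (1, 0, 5/4, 1/2)
     R2 -= 3·R1  ⇒  (0, 0, 29/8, 1/4)
     R3 -= 3·R1  ⇒  (0, 0, 21/8, 17/4)
[3] R2 /= 29/8  ⇒  (0, 0, 1, 2/29)
     R0 -= 5/4·R2  ⇒  (1, 0, 0, 12/29)
     R1 -= -7/8·R2  ⇒  (0, 1, 0, -20/29)
     R3 -= 21/8·R2  ⇒  (0, 0, 0, 118/29)
[4] R3 /= 118/29  ⇒  (0, 0, 0, 1)
     R0 -= 12/29·R3  ⇒  (1, 0, 0, 0)
     R1 -= -20/29·R3  ⇒  (0, 1, 0, 0)
     R2 -= 2/29·R3  ⇒  (0, 0, 1, 0)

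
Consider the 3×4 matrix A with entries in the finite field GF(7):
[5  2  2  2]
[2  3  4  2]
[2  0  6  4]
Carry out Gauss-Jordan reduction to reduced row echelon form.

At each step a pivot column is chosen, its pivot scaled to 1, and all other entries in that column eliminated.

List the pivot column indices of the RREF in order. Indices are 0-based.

[1] R0 /= 5  ⇒  (1, 6, 6, 6)
     R1 -= 2·R0  ⇒  (0, 5, 6, 4)
     R2 -= 2·R0  ⇒  (0, 2, 1, 6)
[2] R1 /= 5  ⇒  (0, 1, 4, 5)
     R0 -= 6·R1  ⇒  (1, 0, 3, 4)
     R2 -= 2·R1  ⇒  (0, 0, 0, 3)
column 2 empty below row 2
[3] R2 /= 3  ⇒  (0, 0, 0, 1)
     R0 -= 4·R2  ⇒  (1, 0, 3, 0)
     R1 -= 5·R2  ⇒  (0, 1, 4, 0)

pivot columns: 0, 1, 3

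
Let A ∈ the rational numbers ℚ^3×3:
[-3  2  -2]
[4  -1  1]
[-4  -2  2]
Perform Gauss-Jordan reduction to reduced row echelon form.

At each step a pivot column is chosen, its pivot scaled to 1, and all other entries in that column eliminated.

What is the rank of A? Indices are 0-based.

pivot(0,0)=-3: scale R0 → (1, -2/3, 2/3)
  clear (1,0): R1 −= (4)R0 → (0, 5/3, -5/3)
  clear (2,0): R2 −= (-4)R0 → (0, -14/3, 14/3)
pivot(1,1)=5/3: scale R1 → (0, 1, -1)
  clear (0,1): R0 −= (-2/3)R1 → (1, 0, 0)
  clear (2,1): R2 −= (-14/3)R1 → (0, 0, 0)
col 2: no nonzero at/below row 2; advance.

rank = 2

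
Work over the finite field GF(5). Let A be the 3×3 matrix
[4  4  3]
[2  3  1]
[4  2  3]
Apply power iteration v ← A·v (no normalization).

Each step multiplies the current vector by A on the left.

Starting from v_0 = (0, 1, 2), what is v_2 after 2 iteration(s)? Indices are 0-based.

v_0 = (0, 1, 2).
v_1 = A·v_0 = (0, 0, 3).
v_2 = A·v_1 = (4, 3, 4).

v_2 = (4, 3, 4)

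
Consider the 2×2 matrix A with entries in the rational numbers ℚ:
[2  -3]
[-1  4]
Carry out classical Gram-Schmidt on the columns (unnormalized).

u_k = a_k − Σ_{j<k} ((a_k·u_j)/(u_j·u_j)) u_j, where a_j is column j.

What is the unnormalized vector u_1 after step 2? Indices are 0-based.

u_1 = (1, 2)

Step 1: u_0 = a_0 = (2, -1).
Step 2: u_1 = a_1 − (-2)·u_0 = (1, 2).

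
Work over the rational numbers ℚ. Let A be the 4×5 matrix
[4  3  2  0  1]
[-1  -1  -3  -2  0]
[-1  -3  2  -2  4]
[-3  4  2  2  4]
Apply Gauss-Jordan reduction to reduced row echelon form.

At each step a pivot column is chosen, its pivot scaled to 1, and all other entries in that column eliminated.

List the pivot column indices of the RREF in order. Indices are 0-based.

pivot(0,0)=4: scale R0 → (1, 3/4, 1/2, 0, 1/4)
  clear (1,0): R1 −= (-1)R0 → (0, -1/4, -5/2, -2, 1/4)
  clear (2,0): R2 −= (-1)R0 → (0, -9/4, 5/2, -2, 17/4)
  clear (3,0): R3 −= (-3)R0 → (0, 25/4, 7/2, 2, 19/4)
pivot(1,1)=-1/4: scale R1 → (0, 1, 10, 8, -1)
  clear (0,1): R0 −= (3/4)R1 → (1, 0, -7, -6, 1)
  clear (2,1): R2 −= (-9/4)R1 → (0, 0, 25, 16, 2)
  clear (3,1): R3 −= (25/4)R1 → (0, 0, -59, -48, 11)
pivot(2,2)=25: scale R2 → (0, 0, 1, 16/25, 2/25)
  clear (0,2): R0 −= (-7)R2 → (1, 0, 0, -38/25, 39/25)
  clear (1,2): R1 −= (10)R2 → (0, 1, 0, 8/5, -9/5)
  clear (3,2): R3 −= (-59)R2 → (0, 0, 0, -256/25, 393/25)
pivot(3,3)=-256/25: scale R3 → (0, 0, 0, 1, -393/256)
  clear (0,3): R0 −= (-38/25)R3 → (1, 0, 0, 0, -99/128)
  clear (1,3): R1 −= (8/5)R3 → (0, 1, 0, 0, 21/32)
  clear (2,3): R2 −= (16/25)R3 → (0, 0, 1, 0, 17/16)

pivot columns: 0, 1, 2, 3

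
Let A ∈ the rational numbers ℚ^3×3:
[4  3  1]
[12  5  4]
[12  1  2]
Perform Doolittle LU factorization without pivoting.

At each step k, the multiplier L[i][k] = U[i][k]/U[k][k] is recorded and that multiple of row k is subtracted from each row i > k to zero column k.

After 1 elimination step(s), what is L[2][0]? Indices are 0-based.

[col 0] pivot 4
  R1 -= 3*R0 → (0, -4, 1)  (L[1][0] := 3)
  R2 -= 3*R0 → (0, -8, -1)  (L[2][0] := 3)

L[2][0] = 3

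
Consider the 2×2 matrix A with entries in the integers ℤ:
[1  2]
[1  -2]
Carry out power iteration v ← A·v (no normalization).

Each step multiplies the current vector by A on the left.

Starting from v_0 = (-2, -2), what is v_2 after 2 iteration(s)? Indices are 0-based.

v_0 = (-2, -2).
v_1 = A·v_0 = (-6, 2).
v_2 = A·v_1 = (-2, -10).

v_2 = (-2, -10)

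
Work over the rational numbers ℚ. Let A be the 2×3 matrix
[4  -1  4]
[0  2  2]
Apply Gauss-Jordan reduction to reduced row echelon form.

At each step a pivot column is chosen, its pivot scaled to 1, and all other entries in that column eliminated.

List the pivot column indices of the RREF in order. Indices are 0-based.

[1] R0 /= 4  ⇒  (1, -1/4, 1)
[2] R1 /= 2  ⇒  (0, 1, 1)
     R0 -= -1/4·R1  ⇒  (1, 0, 5/4)

pivot columns: 0, 1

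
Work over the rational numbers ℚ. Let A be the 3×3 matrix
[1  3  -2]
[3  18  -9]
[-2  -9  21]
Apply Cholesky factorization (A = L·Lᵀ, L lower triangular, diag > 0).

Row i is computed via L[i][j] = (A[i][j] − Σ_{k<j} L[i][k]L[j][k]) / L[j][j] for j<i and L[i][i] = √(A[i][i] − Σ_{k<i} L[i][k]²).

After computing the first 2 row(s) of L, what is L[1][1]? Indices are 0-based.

Step 1: L[0][0] = √(1) = 1.
  L[1][0] = (3) / L[0][0] = 3.
Step 2: L[1][1] = √(9) = 3.

L[1][1] = 3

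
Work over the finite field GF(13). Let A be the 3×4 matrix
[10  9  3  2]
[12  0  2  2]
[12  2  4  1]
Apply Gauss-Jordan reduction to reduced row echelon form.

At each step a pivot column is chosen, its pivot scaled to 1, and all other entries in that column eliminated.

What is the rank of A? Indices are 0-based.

rank = 3

pivot(0,0)=10: scale R0 → (1, 10, 12, 8)
  clear (1,0): R1 −= (12)R0 → (0, 10, 1, 10)
  clear (2,0): R2 −= (12)R0 → (0, 12, 3, 9)
pivot(1,1)=10: scale R1 → (0, 1, 4, 1)
  clear (0,1): R0 −= (10)R1 → (1, 0, 11, 11)
  clear (2,1): R2 −= (12)R1 → (0, 0, 7, 10)
pivot(2,2)=7: scale R2 → (0, 0, 1, 7)
  clear (0,2): R0 −= (11)R2 → (1, 0, 0, 12)
  clear (1,2): R1 −= (4)R2 → (0, 1, 0, 12)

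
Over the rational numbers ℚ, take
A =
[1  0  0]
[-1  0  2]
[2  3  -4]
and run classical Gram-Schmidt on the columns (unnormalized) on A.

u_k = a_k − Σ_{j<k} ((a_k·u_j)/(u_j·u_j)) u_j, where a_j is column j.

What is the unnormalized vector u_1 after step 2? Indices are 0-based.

Step 1: u_0 = a_0 = (1, -1, 2).
Step 2: u_1 = a_1 − (1)·u_0 = (-1, 1, 1).

u_1 = (-1, 1, 1)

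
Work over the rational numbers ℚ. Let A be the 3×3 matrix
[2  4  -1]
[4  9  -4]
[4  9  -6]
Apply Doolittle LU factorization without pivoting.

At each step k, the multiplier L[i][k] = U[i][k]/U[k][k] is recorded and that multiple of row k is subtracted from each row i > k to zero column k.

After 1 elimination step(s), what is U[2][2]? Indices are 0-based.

[col 0] pivot 2
  R1 -= 2*R0 → (0, 1, -2)  (L[1][0] := 2)
  R2 -= 2*R0 → (0, 1, -4)  (L[2][0] := 2)

U[2][2] = -4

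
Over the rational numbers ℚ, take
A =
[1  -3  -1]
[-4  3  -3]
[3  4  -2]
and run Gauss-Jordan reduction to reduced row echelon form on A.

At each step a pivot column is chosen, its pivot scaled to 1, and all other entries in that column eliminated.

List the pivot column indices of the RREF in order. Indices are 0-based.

[1] R0 /= 1  ⇒  (1, -3, -1)
     R1 -= -4·R0  ⇒  (0, -9, -7)
     R2 -= 3·R0  ⇒  (0, 13, 1)
[2] R1 /= -9  ⇒  (0, 1, 7/9)
     R0 -= -3·R1  ⇒  (1, 0, 4/3)
     R2 -= 13·R1  ⇒  (0, 0, -82/9)
[3] R2 /= -82/9  ⇒  (0, 0, 1)
     R0 -= 4/3·R2  ⇒  (1, 0, 0)
     R1 -= 7/9·R2  ⇒  (0, 1, 0)

pivot columns: 0, 1, 2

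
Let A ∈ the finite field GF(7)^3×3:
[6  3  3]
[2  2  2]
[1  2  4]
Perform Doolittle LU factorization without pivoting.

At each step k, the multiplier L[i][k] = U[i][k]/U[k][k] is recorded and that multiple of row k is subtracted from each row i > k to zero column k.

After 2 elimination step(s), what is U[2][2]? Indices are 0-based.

Step 1: pivot at (0,0) is 6.
  row1 ← row1 − (5)·row0  ⇒  L[1][0]=5, U row1=(0, 1, 1)
  row2 ← row2 − (6)·row0  ⇒  L[2][0]=6, U row2=(0, 5, 0)
Step 2: pivot at (1,1) is 1.
  row2 ← row2 − (5)·row1  ⇒  L[2][1]=5, U row2=(0, 0, 2)

U[2][2] = 2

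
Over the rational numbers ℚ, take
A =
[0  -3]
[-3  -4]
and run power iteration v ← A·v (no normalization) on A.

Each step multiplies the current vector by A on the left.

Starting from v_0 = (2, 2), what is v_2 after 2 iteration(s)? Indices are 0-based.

v_0 = (2, 2).
v_1 = A·v_0 = (-6, -14).
v_2 = A·v_1 = (42, 74).

v_2 = (42, 74)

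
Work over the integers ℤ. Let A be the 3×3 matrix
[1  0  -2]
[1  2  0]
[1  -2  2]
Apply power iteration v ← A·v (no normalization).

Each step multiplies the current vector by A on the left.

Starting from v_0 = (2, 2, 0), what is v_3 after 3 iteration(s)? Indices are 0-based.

v_3 = (34, 34, -50)

v_0 = (2, 2, 0).
v_1 = A·v_0 = (2, 6, -2).
v_2 = A·v_1 = (6, 14, -14).
v_3 = A·v_2 = (34, 34, -50).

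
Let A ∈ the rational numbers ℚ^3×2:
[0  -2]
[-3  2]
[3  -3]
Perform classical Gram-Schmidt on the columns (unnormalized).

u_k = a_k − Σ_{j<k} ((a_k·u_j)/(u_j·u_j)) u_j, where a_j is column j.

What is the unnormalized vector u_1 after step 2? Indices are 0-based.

u_1 = (-2, -1/2, -1/2)

Step 1: u_0 = a_0 = (0, -3, 3).
Step 2: u_1 = a_1 − (-5/6)·u_0 = (-2, -1/2, -1/2).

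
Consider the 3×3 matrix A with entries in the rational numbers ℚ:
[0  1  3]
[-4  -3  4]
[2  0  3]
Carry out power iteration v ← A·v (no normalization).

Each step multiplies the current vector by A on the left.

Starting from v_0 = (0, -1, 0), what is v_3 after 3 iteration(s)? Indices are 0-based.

v_0 = (0, -1, 0).
v_1 = A·v_0 = (-1, 3, 0).
v_2 = A·v_1 = (3, -5, -2).
v_3 = A·v_2 = (-11, -5, 0).

v_3 = (-11, -5, 0)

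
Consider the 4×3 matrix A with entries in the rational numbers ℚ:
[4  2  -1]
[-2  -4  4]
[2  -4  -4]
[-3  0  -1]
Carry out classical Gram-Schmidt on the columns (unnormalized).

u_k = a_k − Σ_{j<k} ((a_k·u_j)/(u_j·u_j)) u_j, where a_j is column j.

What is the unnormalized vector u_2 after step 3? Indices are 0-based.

Step 1: u_0 = a_0 = (4, -2, 2, -3).
Step 2: u_1 = a_1 − (8/33)·u_0 = (34/33, -116/33, -148/33, 8/11).
Step 3: u_2 = a_2 − (-17/33)·u_0 − (35/562)·u_1 = (280/281, 896/281, -756/281, -728/281).

u_2 = (280/281, 896/281, -756/281, -728/281)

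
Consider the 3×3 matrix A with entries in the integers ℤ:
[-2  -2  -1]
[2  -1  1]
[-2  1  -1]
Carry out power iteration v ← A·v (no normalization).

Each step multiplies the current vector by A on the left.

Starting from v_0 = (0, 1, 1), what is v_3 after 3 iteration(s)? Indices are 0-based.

v_0 = (0, 1, 1).
v_1 = A·v_0 = (-3, 0, 0).
v_2 = A·v_1 = (6, -6, 6).
v_3 = A·v_2 = (-6, 24, -24).

v_3 = (-6, 24, -24)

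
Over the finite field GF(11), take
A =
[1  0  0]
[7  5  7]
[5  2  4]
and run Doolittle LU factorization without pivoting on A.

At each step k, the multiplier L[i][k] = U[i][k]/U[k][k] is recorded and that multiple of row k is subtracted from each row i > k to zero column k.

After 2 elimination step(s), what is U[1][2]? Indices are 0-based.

Step 1: pivot at (0,0) is 1.
  row1 ← row1 − (7)·row0  ⇒  L[1][0]=7, U row1=(0, 5, 7)
  row2 ← row2 − (5)·row0  ⇒  L[2][0]=5, U row2=(0, 2, 4)
Step 2: pivot at (1,1) is 5.
  row2 ← row2 − (7)·row1  ⇒  L[2][1]=7, U row2=(0, 0, 10)

U[1][2] = 7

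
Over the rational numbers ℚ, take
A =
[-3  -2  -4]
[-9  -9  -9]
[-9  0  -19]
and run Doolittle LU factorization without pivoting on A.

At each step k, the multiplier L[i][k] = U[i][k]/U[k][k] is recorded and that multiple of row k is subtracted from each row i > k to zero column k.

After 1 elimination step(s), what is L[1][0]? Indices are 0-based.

L[1][0] = 3

Step 1: pivot at (0,0) is -3.
  row1 ← row1 − (3)·row0  ⇒  L[1][0]=3, U row1=(0, -3, 3)
  row2 ← row2 − (3)·row0  ⇒  L[2][0]=3, U row2=(0, 6, -7)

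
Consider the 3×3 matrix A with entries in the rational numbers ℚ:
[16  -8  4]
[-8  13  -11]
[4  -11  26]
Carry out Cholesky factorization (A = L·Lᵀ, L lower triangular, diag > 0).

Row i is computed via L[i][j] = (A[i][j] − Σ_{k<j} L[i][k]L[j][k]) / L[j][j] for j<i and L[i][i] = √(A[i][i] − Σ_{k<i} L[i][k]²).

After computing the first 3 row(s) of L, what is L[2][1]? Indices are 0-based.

Step 1: L[0][0] = √(16) = 4.
  L[1][0] = (-8) / L[0][0] = -2.
Step 2: L[1][1] = √(9) = 3.
  L[2][0] = (4) / L[0][0] = 1.
  L[2][1] = (-9) / L[1][1] = -3.
Step 3: L[2][2] = √(16) = 4.

L[2][1] = -3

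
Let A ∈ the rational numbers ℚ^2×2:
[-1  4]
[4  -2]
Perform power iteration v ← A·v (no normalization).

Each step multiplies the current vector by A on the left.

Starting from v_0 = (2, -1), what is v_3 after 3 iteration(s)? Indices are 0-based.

v_0 = (2, -1).
v_1 = A·v_0 = (-6, 10).
v_2 = A·v_1 = (46, -44).
v_3 = A·v_2 = (-222, 272).

v_3 = (-222, 272)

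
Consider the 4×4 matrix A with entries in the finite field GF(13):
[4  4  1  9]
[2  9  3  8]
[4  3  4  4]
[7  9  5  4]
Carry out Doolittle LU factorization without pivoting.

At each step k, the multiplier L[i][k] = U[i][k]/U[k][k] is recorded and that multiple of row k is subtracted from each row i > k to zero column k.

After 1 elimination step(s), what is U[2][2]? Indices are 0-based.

k=0: U[0][0]=4
  eliminate (1,0): mult=7, new row 1: (0, 7, 9, 10); set L[1][0]=7
  eliminate (2,0): mult=1, new row 2: (0, 12, 3, 8); set L[2][0]=1
  eliminate (3,0): mult=5, new row 3: (0, 2, 0, 11); set L[3][0]=5

U[2][2] = 3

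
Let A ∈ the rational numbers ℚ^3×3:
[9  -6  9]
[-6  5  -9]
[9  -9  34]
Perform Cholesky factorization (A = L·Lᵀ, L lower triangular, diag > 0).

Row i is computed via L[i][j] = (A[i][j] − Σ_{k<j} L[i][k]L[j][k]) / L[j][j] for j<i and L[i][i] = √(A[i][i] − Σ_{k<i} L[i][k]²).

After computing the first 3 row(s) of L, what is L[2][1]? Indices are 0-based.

Step 1: L[0][0] = √(9) = 3.
  L[1][0] = (-6) / L[0][0] = -2.
Step 2: L[1][1] = √(1) = 1.
  L[2][0] = (9) / L[0][0] = 3.
  L[2][1] = (-3) / L[1][1] = -3.
Step 3: L[2][2] = √(16) = 4.

L[2][1] = -3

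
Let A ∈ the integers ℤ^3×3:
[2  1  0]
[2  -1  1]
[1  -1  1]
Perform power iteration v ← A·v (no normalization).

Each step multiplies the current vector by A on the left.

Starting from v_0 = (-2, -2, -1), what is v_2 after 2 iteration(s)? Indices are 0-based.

v_0 = (-2, -2, -1).
v_1 = A·v_0 = (-6, -3, -1).
v_2 = A·v_1 = (-15, -10, -4).

v_2 = (-15, -10, -4)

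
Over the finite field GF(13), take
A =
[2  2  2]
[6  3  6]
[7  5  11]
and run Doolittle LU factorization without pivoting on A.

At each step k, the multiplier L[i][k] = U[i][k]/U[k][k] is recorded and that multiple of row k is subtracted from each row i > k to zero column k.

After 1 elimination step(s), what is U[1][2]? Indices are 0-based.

[col 0] pivot 2
  R1 -= 3*R0 → (0, 10, 0)  (L[1][0] := 3)
  R2 -= 10*R0 → (0, 11, 4)  (L[2][0] := 10)

U[1][2] = 0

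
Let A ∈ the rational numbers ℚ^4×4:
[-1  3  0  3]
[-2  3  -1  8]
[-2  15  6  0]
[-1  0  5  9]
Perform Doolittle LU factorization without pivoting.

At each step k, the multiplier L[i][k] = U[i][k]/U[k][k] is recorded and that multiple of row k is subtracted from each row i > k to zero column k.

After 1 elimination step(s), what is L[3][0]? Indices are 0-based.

k=0: U[0][0]=-1
  eliminate (1,0): mult=2, new row 1: (0, -3, -1, 2); set L[1][0]=2
  eliminate (2,0): mult=2, new row 2: (0, 9, 6, -6); set L[2][0]=2
  eliminate (3,0): mult=1, new row 3: (0, -3, 5, 6); set L[3][0]=1

L[3][0] = 1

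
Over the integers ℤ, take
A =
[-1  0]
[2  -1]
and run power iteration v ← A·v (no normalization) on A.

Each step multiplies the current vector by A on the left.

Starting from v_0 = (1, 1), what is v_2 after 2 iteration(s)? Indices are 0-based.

v_0 = (1, 1).
v_1 = A·v_0 = (-1, 1).
v_2 = A·v_1 = (1, -3).

v_2 = (1, -3)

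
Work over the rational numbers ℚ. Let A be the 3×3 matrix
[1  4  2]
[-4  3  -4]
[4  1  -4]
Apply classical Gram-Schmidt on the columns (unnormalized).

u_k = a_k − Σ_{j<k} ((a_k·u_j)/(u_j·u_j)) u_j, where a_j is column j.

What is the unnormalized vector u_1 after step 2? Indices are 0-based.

u_1 = (136/33, 83/33, 49/33)

Step 1: u_0 = a_0 = (1, -4, 4).
Step 2: u_1 = a_1 − (-4/33)·u_0 = (136/33, 83/33, 49/33).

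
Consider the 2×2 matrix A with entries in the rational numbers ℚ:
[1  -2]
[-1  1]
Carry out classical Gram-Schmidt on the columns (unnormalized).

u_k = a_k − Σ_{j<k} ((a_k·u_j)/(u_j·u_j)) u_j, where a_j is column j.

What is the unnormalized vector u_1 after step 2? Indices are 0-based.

Step 1: u_0 = a_0 = (1, -1).
Step 2: u_1 = a_1 − (-3/2)·u_0 = (-1/2, -1/2).

u_1 = (-1/2, -1/2)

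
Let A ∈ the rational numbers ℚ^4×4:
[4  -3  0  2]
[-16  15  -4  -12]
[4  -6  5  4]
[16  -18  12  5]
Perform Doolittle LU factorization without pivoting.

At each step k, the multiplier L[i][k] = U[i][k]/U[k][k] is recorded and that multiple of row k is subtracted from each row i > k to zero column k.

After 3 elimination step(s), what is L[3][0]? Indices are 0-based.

k=0: U[0][0]=4
  eliminate (1,0): mult=-4, new row 1: (0, 3, -4, -4); set L[1][0]=-4
  eliminate (2,0): mult=1, new row 2: (0, -3, 5, 2); set L[2][0]=1
  eliminate (3,0): mult=4, new row 3: (0, -6, 12, -3); set L[3][0]=4
k=1: U[1][1]=3
  eliminate (2,1): mult=-1, new row 2: (0, 0, 1, -2); set L[2][1]=-1
  eliminate (3,1): mult=-2, new row 3: (0, 0, 4, -11); set L[3][1]=-2
k=2: U[2][2]=1
  eliminate (3,2): mult=4, new row 3: (0, 0, 0, -3); set L[3][2]=4

L[3][0] = 4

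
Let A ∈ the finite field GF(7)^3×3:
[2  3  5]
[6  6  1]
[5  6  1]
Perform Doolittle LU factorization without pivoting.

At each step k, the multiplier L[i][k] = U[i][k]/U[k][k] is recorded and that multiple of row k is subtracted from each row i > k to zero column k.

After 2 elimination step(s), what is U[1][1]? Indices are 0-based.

U[1][1] = 4

Step 1: pivot at (0,0) is 2.
  row1 ← row1 − (3)·row0  ⇒  L[1][0]=3, U row1=(0, 4, 0)
  row2 ← row2 − (6)·row0  ⇒  L[2][0]=6, U row2=(0, 2, 6)
Step 2: pivot at (1,1) is 4.
  row2 ← row2 − (4)·row1  ⇒  L[2][1]=4, U row2=(0, 0, 6)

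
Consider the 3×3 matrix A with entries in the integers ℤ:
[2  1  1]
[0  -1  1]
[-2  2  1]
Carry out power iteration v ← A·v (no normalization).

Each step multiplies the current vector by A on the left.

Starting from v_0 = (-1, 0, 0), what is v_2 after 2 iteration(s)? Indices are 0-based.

v_2 = (-2, 2, 6)

v_0 = (-1, 0, 0).
v_1 = A·v_0 = (-2, 0, 2).
v_2 = A·v_1 = (-2, 2, 6).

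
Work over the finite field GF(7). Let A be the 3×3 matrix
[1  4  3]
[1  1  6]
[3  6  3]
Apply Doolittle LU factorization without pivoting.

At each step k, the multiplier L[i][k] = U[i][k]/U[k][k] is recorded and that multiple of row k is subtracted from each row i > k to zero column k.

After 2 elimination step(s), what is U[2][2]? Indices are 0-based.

U[2][2] = 2

Step 1: pivot at (0,0) is 1.
  row1 ← row1 − (1)·row0  ⇒  L[1][0]=1, U row1=(0, 4, 3)
  row2 ← row2 − (3)·row0  ⇒  L[2][0]=3, U row2=(0, 1, 1)
Step 2: pivot at (1,1) is 4.
  row2 ← row2 − (2)·row1  ⇒  L[2][1]=2, U row2=(0, 0, 2)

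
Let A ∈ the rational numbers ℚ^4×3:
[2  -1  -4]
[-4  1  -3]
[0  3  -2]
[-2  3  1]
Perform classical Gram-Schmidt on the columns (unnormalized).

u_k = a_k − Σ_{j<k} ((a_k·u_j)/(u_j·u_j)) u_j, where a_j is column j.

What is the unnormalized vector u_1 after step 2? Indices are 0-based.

Step 1: u_0 = a_0 = (2, -4, 0, -2).
Step 2: u_1 = a_1 − (-1/2)·u_0 = (0, -1, 3, 2).

u_1 = (0, -1, 3, 2)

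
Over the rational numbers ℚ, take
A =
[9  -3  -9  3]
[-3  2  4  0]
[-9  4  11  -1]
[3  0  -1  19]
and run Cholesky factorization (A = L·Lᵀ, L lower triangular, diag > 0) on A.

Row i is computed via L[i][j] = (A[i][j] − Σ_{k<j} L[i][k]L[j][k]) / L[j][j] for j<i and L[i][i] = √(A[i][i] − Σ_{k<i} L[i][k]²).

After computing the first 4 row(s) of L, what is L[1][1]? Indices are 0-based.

L[1][1] = 1

Step 1: L[0][0] = √(9) = 3.
  L[1][0] = (-3) / L[0][0] = -1.
Step 2: L[1][1] = √(1) = 1.
  L[2][0] = (-9) / L[0][0] = -3.
  L[2][1] = (1) / L[1][1] = 1.
Step 3: L[2][2] = √(1) = 1.
  L[3][0] = (3) / L[0][0] = 1.
  L[3][1] = (1) / L[1][1] = 1.
  L[3][2] = (1) / L[2][2] = 1.
Step 4: L[3][3] = √(16) = 4.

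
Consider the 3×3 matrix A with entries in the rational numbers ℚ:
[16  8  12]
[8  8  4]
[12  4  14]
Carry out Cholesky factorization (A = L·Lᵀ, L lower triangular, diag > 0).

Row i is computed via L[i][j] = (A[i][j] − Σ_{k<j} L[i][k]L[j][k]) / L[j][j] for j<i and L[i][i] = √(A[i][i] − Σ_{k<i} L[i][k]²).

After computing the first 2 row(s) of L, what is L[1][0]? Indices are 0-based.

L[1][0] = 2

Step 1: L[0][0] = √(16) = 4.
  L[1][0] = (8) / L[0][0] = 2.
Step 2: L[1][1] = √(4) = 2.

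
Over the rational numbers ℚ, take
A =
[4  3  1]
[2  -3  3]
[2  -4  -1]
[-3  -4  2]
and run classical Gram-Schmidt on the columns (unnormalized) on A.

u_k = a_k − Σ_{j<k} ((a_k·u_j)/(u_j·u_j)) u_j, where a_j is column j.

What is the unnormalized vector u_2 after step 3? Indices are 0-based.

u_2 = (36/31, 64/31, -67/31, 46/31)

Step 1: u_0 = a_0 = (4, 2, 2, -3).
Step 2: u_1 = a_1 − (10/33)·u_0 = (59/33, -119/33, -152/33, -34/11).
Step 3: u_2 = a_2 − (2/33)·u_0 − (-7/31)·u_1 = (36/31, 64/31, -67/31, 46/31).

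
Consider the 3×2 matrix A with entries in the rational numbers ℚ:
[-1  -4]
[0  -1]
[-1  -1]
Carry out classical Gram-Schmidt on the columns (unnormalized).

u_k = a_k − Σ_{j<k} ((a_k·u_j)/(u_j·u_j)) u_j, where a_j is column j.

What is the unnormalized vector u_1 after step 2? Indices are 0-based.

u_1 = (-3/2, -1, 3/2)

Step 1: u_0 = a_0 = (-1, 0, -1).
Step 2: u_1 = a_1 − (5/2)·u_0 = (-3/2, -1, 3/2).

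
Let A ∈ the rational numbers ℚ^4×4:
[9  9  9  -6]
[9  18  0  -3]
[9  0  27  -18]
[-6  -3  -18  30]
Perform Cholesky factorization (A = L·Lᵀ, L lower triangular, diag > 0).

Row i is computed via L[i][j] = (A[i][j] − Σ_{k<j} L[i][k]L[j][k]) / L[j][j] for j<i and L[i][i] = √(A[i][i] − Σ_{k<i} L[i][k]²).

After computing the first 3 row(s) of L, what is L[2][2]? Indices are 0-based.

L[2][2] = 3

Step 1: L[0][0] = √(9) = 3.
  L[1][0] = (9) / L[0][0] = 3.
Step 2: L[1][1] = √(9) = 3.
  L[2][0] = (9) / L[0][0] = 3.
  L[2][1] = (-9) / L[1][1] = -3.
Step 3: L[2][2] = √(9) = 3.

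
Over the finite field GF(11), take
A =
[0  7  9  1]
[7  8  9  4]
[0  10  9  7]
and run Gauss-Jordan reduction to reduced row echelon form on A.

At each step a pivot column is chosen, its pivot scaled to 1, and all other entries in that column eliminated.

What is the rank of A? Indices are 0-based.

step 1: exchange rows 0,1
step 1: normalize row 0 (÷7) = (1, 9, 6, 10)
step 2: normalize row 1 (÷7) = (0, 1, 6, 8)
  row 0: subtract 9×row1 = (1, 0, 7, 4)
  row 2: subtract 10×row1 = (0, 0, 4, 4)
step 3: normalize row 2 (÷4) = (0, 0, 1, 1)
  row 0: subtract 7×row2 = (1, 0, 0, 8)
  row 1: subtract 6×row2 = (0, 1, 0, 2)

rank = 3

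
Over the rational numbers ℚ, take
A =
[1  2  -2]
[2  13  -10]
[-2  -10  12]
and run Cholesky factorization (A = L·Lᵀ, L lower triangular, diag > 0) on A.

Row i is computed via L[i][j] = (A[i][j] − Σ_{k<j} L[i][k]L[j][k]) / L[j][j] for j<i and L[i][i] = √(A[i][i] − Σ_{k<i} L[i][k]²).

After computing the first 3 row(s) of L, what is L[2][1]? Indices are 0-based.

L[2][1] = -2

Step 1: L[0][0] = √(1) = 1.
  L[1][0] = (2) / L[0][0] = 2.
Step 2: L[1][1] = √(9) = 3.
  L[2][0] = (-2) / L[0][0] = -2.
  L[2][1] = (-6) / L[1][1] = -2.
Step 3: L[2][2] = √(4) = 2.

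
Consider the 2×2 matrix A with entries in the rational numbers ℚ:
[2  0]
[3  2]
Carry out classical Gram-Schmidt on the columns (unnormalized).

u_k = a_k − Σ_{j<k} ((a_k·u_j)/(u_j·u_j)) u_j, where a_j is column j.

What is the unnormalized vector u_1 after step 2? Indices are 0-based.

Step 1: u_0 = a_0 = (2, 3).
Step 2: u_1 = a_1 − (6/13)·u_0 = (-12/13, 8/13).

u_1 = (-12/13, 8/13)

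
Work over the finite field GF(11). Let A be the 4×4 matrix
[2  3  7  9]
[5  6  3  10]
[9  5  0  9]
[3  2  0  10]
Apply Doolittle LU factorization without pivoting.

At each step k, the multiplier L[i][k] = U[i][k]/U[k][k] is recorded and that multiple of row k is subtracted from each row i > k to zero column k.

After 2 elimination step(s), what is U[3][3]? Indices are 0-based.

U[3][3] = 10

Step 1: pivot at (0,0) is 2.
  row1 ← row1 − (8)·row0  ⇒  L[1][0]=8, U row1=(0, 4, 2, 4)
  row2 ← row2 − (10)·row0  ⇒  L[2][0]=10, U row2=(0, 8, 7, 7)
  row3 ← row3 − (7)·row0  ⇒  L[3][0]=7, U row3=(0, 3, 6, 2)
Step 2: pivot at (1,1) is 4.
  row2 ← row2 − (2)·row1  ⇒  L[2][1]=2, U row2=(0, 0, 3, 10)
  row3 ← row3 − (9)·row1  ⇒  L[3][1]=9, U row3=(0, 0, 10, 10)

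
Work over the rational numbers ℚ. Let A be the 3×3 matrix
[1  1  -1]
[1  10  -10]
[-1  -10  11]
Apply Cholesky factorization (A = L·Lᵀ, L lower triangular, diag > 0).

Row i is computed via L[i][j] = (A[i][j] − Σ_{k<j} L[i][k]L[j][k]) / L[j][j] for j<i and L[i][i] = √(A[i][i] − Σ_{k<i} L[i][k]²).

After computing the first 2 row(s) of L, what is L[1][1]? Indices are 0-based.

Step 1: L[0][0] = √(1) = 1.
  L[1][0] = (1) / L[0][0] = 1.
Step 2: L[1][1] = √(9) = 3.

L[1][1] = 3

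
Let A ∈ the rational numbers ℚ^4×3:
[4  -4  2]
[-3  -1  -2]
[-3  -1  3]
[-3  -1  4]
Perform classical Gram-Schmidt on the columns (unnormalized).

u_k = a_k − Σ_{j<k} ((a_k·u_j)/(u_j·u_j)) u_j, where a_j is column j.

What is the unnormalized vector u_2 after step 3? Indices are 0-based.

u_2 = (0, -11/3, 4/3, 7/3)

Step 1: u_0 = a_0 = (4, -3, -3, -3).
Step 2: u_1 = a_1 − (-7/43)·u_0 = (-144/43, -64/43, -64/43, -64/43).
Step 3: u_2 = a_2 − (-7/43)·u_0 − (-19/24)·u_1 = (0, -11/3, 4/3, 7/3).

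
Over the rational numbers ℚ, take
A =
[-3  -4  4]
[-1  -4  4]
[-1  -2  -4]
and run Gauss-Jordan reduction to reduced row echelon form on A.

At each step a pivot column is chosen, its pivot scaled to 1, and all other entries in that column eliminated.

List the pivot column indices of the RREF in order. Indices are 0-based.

pivot columns: 0, 1, 2

pivot(0,0)=-3: scale R0 → (1, 4/3, -4/3)
  clear (1,0): R1 −= (-1)R0 → (0, -8/3, 8/3)
  clear (2,0): R2 −= (-1)R0 → (0, -2/3, -16/3)
pivot(1,1)=-8/3: scale R1 → (0, 1, -1)
  clear (0,1): R0 −= (4/3)R1 → (1, 0, 0)
  clear (2,1): R2 −= (-2/3)R1 → (0, 0, -6)
pivot(2,2)=-6: scale R2 → (0, 0, 1)
  clear (1,2): R1 −= (-1)R2 → (0, 1, 0)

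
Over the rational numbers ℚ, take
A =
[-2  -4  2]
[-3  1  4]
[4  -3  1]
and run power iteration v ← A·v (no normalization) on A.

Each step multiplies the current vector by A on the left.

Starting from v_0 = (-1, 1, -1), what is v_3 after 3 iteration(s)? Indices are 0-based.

v_0 = (-1, 1, -1).
v_1 = A·v_0 = (-4, 0, -8).
v_2 = A·v_1 = (-8, -20, -24).
v_3 = A·v_2 = (48, -92, 4).

v_3 = (48, -92, 4)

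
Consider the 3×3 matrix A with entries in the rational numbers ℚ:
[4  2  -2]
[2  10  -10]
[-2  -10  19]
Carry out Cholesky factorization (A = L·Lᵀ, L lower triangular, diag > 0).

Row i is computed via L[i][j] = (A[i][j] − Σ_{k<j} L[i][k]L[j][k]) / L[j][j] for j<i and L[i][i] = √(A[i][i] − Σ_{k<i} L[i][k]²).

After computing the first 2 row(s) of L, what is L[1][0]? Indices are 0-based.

L[1][0] = 1

Step 1: L[0][0] = √(4) = 2.
  L[1][0] = (2) / L[0][0] = 1.
Step 2: L[1][1] = √(9) = 3.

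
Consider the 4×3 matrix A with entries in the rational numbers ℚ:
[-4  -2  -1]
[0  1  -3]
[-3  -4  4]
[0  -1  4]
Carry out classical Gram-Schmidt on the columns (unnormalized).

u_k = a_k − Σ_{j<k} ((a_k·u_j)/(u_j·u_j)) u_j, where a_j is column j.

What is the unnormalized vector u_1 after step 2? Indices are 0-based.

Step 1: u_0 = a_0 = (-4, 0, -3, 0).
Step 2: u_1 = a_1 − (4/5)·u_0 = (6/5, 1, -8/5, -1).

u_1 = (6/5, 1, -8/5, -1)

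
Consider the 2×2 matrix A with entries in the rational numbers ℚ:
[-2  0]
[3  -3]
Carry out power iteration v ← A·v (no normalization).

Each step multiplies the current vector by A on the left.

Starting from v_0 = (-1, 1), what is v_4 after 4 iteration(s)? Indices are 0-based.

v_0 = (-1, 1).
v_1 = A·v_0 = (2, -6).
v_2 = A·v_1 = (-4, 24).
v_3 = A·v_2 = (8, -84).
v_4 = A·v_3 = (-16, 276).

v_4 = (-16, 276)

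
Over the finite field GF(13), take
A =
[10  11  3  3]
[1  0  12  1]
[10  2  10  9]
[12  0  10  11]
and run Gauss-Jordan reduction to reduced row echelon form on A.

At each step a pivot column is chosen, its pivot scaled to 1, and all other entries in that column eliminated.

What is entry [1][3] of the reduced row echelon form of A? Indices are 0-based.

step 1: normalize row 0 (÷10) = (1, 5, 12, 12)
  row 1: subtract 1×row0 = (0, 8, 0, 2)
  row 2: subtract 10×row0 = (0, 4, 7, 6)
  row 3: subtract 12×row0 = (0, 5, 9, 10)
step 2: normalize row 1 (÷8) = (0, 1, 0, 10)
  row 0: subtract 5×row1 = (1, 0, 12, 1)
  row 2: subtract 4×row1 = (0, 0, 7, 5)
  row 3: subtract 5×row1 = (0, 0, 9, 12)
step 3: normalize row 2 (÷7) = (0, 0, 1, 10)
  row 0: subtract 12×row2 = (1, 0, 0, 11)
  row 3: subtract 9×row2 = (0, 0, 0, 0)
skip col 3 (zero from row 3)

M[1][3] = 10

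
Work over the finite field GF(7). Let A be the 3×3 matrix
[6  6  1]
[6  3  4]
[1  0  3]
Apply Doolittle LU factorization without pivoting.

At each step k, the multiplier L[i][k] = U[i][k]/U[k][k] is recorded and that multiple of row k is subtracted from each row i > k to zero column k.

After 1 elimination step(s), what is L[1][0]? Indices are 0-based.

L[1][0] = 1

[col 0] pivot 6
  R1 -= 1*R0 → (0, 4, 3)  (L[1][0] := 1)
  R2 -= 6*R0 → (0, 6, 4)  (L[2][0] := 6)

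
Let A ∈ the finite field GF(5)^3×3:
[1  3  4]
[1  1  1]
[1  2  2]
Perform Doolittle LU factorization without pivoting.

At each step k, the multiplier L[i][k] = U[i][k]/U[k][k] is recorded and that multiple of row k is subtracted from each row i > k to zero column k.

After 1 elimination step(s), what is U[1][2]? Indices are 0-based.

U[1][2] = 2

Step 1: pivot at (0,0) is 1.
  row1 ← row1 − (1)·row0  ⇒  L[1][0]=1, U row1=(0, 3, 2)
  row2 ← row2 − (1)·row0  ⇒  L[2][0]=1, U row2=(0, 4, 3)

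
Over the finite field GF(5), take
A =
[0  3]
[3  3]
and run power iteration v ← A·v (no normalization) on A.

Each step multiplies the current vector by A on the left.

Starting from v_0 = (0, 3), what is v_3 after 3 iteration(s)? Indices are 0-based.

v_0 = (0, 3).
v_1 = A·v_0 = (4, 4).
v_2 = A·v_1 = (2, 4).
v_3 = A·v_2 = (2, 3).

v_3 = (2, 3)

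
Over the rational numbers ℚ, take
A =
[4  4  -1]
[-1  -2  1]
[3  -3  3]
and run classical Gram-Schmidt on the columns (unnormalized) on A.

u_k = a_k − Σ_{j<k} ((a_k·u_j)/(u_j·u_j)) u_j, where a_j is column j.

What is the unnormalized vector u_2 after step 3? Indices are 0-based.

Step 1: u_0 = a_0 = (4, -1, 3).
Step 2: u_1 = a_1 − (9/26)·u_0 = (34/13, -43/26, -105/26).
Step 3: u_2 = a_2 − (2/13)·u_0 − (-426/673)·u_1 = (27/673, 72/673, -12/673).

u_2 = (27/673, 72/673, -12/673)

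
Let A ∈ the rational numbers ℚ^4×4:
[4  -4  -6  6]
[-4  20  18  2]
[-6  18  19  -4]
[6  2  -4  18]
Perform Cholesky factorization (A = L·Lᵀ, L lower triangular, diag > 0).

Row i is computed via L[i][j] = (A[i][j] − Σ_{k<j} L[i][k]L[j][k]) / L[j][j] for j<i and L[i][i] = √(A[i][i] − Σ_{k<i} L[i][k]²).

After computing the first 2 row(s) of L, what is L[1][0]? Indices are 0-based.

L[1][0] = -2

Step 1: L[0][0] = √(4) = 2.
  L[1][0] = (-4) / L[0][0] = -2.
Step 2: L[1][1] = √(16) = 4.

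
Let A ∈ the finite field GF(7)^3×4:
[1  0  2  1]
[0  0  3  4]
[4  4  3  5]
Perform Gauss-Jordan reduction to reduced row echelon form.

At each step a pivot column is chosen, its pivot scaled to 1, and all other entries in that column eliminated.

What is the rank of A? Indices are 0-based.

step 1: normalize row 0 (÷1) = (1, 0, 2, 1)
  row 2: subtract 4×row0 = (0, 4, 2, 1)
step 2: exchange rows 1,2
step 2: normalize row 1 (÷4) = (0, 1, 4, 2)
step 3: normalize row 2 (÷3) = (0, 0, 1, 6)
  row 0: subtract 2×row2 = (1, 0, 0, 3)
  row 1: subtract 4×row2 = (0, 1, 0, 6)

rank = 3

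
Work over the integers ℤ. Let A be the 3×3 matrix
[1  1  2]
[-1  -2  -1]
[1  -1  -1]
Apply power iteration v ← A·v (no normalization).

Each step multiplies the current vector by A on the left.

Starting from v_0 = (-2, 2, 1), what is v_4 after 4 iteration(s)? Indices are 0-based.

v_4 = (-59, 46, 65)

v_0 = (-2, 2, 1).
v_1 = A·v_0 = (2, -3, -5).
v_2 = A·v_1 = (-11, 9, 10).
v_3 = A·v_2 = (18, -17, -30).
v_4 = A·v_3 = (-59, 46, 65).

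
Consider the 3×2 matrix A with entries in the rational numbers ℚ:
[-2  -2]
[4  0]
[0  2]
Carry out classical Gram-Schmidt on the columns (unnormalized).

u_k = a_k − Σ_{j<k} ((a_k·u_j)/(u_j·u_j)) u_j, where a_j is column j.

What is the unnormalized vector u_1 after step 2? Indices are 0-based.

Step 1: u_0 = a_0 = (-2, 4, 0).
Step 2: u_1 = a_1 − (1/5)·u_0 = (-8/5, -4/5, 2).

u_1 = (-8/5, -4/5, 2)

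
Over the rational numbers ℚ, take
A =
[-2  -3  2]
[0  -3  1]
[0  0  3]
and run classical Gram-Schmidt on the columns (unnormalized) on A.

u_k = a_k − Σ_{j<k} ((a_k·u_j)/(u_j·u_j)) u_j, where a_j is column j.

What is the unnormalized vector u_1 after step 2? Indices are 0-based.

Step 1: u_0 = a_0 = (-2, 0, 0).
Step 2: u_1 = a_1 − (3/2)·u_0 = (0, -3, 0).

u_1 = (0, -3, 0)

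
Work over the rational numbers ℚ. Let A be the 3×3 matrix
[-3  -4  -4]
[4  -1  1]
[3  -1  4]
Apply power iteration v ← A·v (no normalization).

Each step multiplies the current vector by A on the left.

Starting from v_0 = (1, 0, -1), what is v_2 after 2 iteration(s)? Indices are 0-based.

v_2 = (-11, 0, -4)

v_0 = (1, 0, -1).
v_1 = A·v_0 = (1, 3, -1).
v_2 = A·v_1 = (-11, 0, -4).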